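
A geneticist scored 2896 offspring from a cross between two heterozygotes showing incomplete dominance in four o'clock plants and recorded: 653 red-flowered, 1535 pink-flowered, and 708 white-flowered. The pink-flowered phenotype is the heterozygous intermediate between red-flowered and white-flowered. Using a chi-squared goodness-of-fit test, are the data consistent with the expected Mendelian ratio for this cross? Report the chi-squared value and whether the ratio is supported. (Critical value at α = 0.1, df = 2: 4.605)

12.544; not consistent

With incomplete dominance, a heterozygote × heterozygote cross gives a 1:2:1 phenotypic ratio.
Total ratio parts = 4. Expected numbers out of 2896:
  red-flowered: 2896 × 1/4 = 724
  pink-flowered: 2896 × 2/4 = 1448
  white-flowered: 2896 × 1/4 = 724
χ² = Σ (O − E)² / E
  red-flowered: (653 − 724)² / 724 = 6.9627
  pink-flowered: (1535 − 1448)² / 1448 = 5.2272
  white-flowered: (708 − 724)² / 724 = 0.3536
χ² = 6.9627 + 5.2272 + 0.3536 = 12.5435 ≈ 12.544
Degrees of freedom = 3 − 1 = 2; critical value at α = 0.1 is 4.605.
Since 12.544 > 4.605, we reject the null hypothesis — the data do not fit the 1:2:1 ratio.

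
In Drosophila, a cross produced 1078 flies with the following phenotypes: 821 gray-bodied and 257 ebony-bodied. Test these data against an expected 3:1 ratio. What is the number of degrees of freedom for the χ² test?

1

A goodness-of-fit test with 2 phenotype classes has df = 2 − 1 = 1.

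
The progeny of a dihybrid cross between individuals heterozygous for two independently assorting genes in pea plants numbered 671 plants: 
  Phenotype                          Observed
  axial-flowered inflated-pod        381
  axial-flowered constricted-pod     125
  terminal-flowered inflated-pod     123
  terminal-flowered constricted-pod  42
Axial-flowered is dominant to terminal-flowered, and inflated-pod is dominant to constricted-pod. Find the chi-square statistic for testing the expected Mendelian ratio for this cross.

0.102

A dihybrid F₂ with independent assortment and complete dominance at both loci gives a 9:3:3:1 phenotypic ratio.
Total ratio parts = 16. Expected numbers out of 671:
  axial-flowered inflated-pod: 671 × 9/16 = 377.4375
  axial-flowered constricted-pod: 671 × 3/16 = 125.8125
  terminal-flowered inflated-pod: 671 × 3/16 = 125.8125
  terminal-flowered constricted-pod: 671 × 1/16 = 41.9375
χ² = Σ (O − E)² / E
  axial-flowered inflated-pod: (381 − 377.4375)² / 377.4375 = 0.0336
  axial-flowered constricted-pod: (125 − 125.8125)² / 125.8125 = 0.0052
  terminal-flowered inflated-pod: (123 − 125.8125)² / 125.8125 = 0.0629
  terminal-flowered constricted-pod: (42 − 41.9375)² / 41.9375 = 0.0001
χ² = 0.0336 + 0.0052 + 0.0629 + 0.0001 = 0.1018 ≈ 0.102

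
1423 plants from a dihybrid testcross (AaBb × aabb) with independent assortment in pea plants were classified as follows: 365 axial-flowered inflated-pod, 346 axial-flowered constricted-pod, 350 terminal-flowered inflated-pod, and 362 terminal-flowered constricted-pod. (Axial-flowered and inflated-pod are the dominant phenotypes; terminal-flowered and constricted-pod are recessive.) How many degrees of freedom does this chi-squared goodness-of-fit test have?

A dihybrid testcross with independent assortment gives a 1:1:1:1 ratio.
A goodness-of-fit test with 4 phenotype classes has df = 4 − 1 = 3.

3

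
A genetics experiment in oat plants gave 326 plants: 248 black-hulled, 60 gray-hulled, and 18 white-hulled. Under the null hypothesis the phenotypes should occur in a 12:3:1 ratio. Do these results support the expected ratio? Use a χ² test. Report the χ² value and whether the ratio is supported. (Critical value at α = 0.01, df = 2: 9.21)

0.348; consistent

The 12:3:1 ratio has 16 parts, so with N = 326 the expected counts are:
  black-hulled: 326 × 12/16 = 244.5
  gray-hulled: 326 × 3/16 = 61.125
  white-hulled: 326 × 1/16 = 20.375
χ² = Σ (O − E)² / E
  black-hulled: (248 − 244.5)² / 244.5 = 0.0501
  gray-hulled: (60 − 61.125)² / 61.125 = 0.0207
  white-hulled: (18 − 20.375)² / 20.375 = 0.2768
χ² = 0.0501 + 0.0207 + 0.2768 = 0.3476 ≈ 0.348
Degrees of freedom = 3 − 1 = 2; critical value at α = 0.01 is 9.21.
Since 0.348 < 9.21, we fail to reject the null hypothesis — the data are consistent with the 12:3:1 ratio.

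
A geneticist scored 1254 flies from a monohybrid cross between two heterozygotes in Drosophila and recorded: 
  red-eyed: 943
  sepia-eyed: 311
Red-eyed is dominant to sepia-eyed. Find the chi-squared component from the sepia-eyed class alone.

For a monohybrid cross between heterozygotes with complete dominance, the expected phenotypic ratio is 3:1.
Expected counts for N = 1254 under a 3:1 ratio (total parts = 4):
  red-eyed: 1254 × 3/4 = 940.5
  sepia-eyed: 1254 × 1/4 = 313.5
Contribution of sepia-eyed: (311 − 313.5)² / 313.5 = 0.0199

0.020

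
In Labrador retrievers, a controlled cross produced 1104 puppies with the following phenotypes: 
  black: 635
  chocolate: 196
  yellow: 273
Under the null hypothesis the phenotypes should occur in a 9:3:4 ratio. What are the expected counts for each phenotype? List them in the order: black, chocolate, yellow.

621, 207, 276

Expected counts for N = 1104 under a 9:3:4 ratio (total parts = 16):
  black: 1104 × 9/16 = 621
  chocolate: 1104 × 3/16 = 207
  yellow: 1104 × 4/16 = 276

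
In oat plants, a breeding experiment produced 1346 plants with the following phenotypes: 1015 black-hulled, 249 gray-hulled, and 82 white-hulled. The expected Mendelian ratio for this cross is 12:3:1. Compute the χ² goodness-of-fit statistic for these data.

Under the 12:3:1 hypothesis (Σ ratio = 16, N = 1346):
  black-hulled: 1346 × 12/16 = 1009.5
  gray-hulled: 1346 × 3/16 = 252.375
  white-hulled: 1346 × 1/16 = 84.125
χ² = Σ (O − E)² / E
  black-hulled: (1015 − 1009.5)² / 1009.5 = 0.0300
  gray-hulled: (249 − 252.375)² / 252.375 = 0.0451
  white-hulled: (82 − 84.125)² / 84.125 = 0.0537
χ² = 0.0300 + 0.0451 + 0.0537 = 0.1288 ≈ 0.129

0.129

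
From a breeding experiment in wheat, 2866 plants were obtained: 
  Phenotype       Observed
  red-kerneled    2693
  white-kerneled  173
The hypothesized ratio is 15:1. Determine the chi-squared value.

Under the 15:1 hypothesis (Σ ratio = 16, N = 2866):
  red-kerneled: 2866 × 15/16 = 2686.875
  white-kerneled: 2866 × 1/16 = 179.125
χ² = Σ (O − E)² / E
  red-kerneled: (2693 − 2686.875)² / 2686.875 = 0.0140
  white-kerneled: (173 − 179.125)² / 179.125 = 0.2094
χ² = 0.0140 + 0.2094 = 0.2234 ≈ 0.223

0.223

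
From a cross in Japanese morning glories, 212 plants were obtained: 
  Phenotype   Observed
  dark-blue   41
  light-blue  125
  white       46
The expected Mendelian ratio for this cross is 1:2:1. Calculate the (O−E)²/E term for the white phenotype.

0.925

The 1:2:1 ratio has 4 parts, so with N = 212 the expected counts are:
  dark-blue: 212 × 1/4 = 53
  light-blue: 212 × 2/4 = 106
  white: 212 × 1/4 = 53
Contribution of white: (46 − 53)² / 53 = 0.9245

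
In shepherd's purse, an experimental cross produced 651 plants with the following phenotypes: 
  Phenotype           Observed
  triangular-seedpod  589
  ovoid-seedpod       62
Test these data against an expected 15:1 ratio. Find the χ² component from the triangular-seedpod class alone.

Expected counts for N = 651 under a 15:1 ratio (total parts = 16):
  triangular-seedpod: 651 × 15/16 = 610.3125
  ovoid-seedpod: 651 × 1/16 = 40.6875
Contribution of triangular-seedpod: (589 − 610.3125)² / 610.3125 = 0.7442

0.744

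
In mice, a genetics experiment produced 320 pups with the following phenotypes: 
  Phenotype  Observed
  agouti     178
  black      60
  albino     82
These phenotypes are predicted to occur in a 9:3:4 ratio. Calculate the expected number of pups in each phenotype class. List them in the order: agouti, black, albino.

Expected counts for N = 320 under a 9:3:4 ratio (total parts = 16):
  agouti: 320 × 9/16 = 180
  black: 320 × 3/16 = 60
  albino: 320 × 4/16 = 80

180, 60, 80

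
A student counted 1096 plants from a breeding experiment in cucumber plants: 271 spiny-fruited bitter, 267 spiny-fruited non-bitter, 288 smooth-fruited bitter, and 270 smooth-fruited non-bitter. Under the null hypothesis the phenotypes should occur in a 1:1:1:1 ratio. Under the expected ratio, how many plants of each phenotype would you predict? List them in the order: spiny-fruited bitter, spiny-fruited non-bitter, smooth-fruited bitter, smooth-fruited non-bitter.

274, 274, 274, 274

Expected counts for N = 1096 under a 1:1:1:1 ratio (total parts = 4):
  spiny-fruited bitter: 1096 × 1/4 = 274
  spiny-fruited non-bitter: 1096 × 1/4 = 274
  smooth-fruited bitter: 1096 × 1/4 = 274
  smooth-fruited non-bitter: 1096 × 1/4 = 274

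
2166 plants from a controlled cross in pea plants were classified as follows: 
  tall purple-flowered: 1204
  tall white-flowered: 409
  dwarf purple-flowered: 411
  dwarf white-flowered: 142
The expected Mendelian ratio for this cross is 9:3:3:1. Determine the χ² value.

0.573

Under the 9:3:3:1 hypothesis (Σ ratio = 16, N = 2166):
  tall purple-flowered: 2166 × 9/16 = 1218.375
  tall white-flowered: 2166 × 3/16 = 406.125
  dwarf purple-flowered: 2166 × 3/16 = 406.125
  dwarf white-flowered: 2166 × 1/16 = 135.375
χ² = Σ (O − E)² / E
  tall purple-flowered: (1204 − 1218.375)² / 1218.375 = 0.1696
  tall white-flowered: (409 − 406.125)² / 406.125 = 0.0204
  dwarf purple-flowered: (411 − 406.125)² / 406.125 = 0.0585
  dwarf white-flowered: (142 − 135.375)² / 135.375 = 0.3242
χ² = 0.1696 + 0.0204 + 0.0585 + 0.3242 = 0.5727 ≈ 0.573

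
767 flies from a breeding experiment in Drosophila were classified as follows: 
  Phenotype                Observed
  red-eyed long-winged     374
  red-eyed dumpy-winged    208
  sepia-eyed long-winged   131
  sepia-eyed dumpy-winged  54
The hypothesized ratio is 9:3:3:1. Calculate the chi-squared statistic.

The 9:3:3:1 ratio has 16 parts, so with N = 767 the expected counts are:
  red-eyed long-winged: 767 × 9/16 = 431.4375
  red-eyed dumpy-winged: 767 × 3/16 = 143.8125
  sepia-eyed long-winged: 767 × 3/16 = 143.8125
  sepia-eyed dumpy-winged: 767 × 1/16 = 47.9375
χ² = Σ (O − E)² / E
  red-eyed long-winged: (374 − 431.4375)² / 431.4375 = 7.6467
  red-eyed dumpy-winged: (208 − 143.8125)² / 143.8125 = 28.6487
  sepia-eyed long-winged: (131 − 143.8125)² / 143.8125 = 1.1415
  sepia-eyed dumpy-winged: (54 − 47.9375)² / 47.9375 = 0.7667
χ² = 7.6467 + 28.6487 + 1.1415 + 0.7667 = 38.2036 ≈ 38.204

38.204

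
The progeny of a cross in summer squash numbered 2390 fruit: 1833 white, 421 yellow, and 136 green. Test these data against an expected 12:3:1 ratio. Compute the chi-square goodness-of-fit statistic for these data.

3.755

Total ratio parts = 16. Expected numbers out of 2390:
  white: 2390 × 12/16 = 1792.5
  yellow: 2390 × 3/16 = 448.125
  green: 2390 × 1/16 = 149.375
χ² = Σ (O − E)² / E
  white: (1833 − 1792.5)² / 1792.5 = 0.9151
  yellow: (421 − 448.125)² / 448.125 = 1.6419
  green: (136 − 149.375)² / 149.375 = 1.1976
χ² = 0.9151 + 1.6419 + 1.1976 = 3.7546 ≈ 3.755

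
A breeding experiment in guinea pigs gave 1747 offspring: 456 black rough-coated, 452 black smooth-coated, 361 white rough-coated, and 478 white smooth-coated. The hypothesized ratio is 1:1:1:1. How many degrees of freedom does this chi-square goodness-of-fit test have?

A goodness-of-fit test with 4 phenotype classes has df = 4 − 1 = 3.

3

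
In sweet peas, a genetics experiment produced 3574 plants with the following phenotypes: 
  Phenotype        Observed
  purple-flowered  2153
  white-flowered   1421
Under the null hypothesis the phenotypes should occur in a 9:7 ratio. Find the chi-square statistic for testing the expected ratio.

Under the 9:7 hypothesis (Σ ratio = 16, N = 3574):
  purple-flowered: 3574 × 9/16 = 2010.375
  white-flowered: 3574 × 7/16 = 1563.625
χ² = Σ (O − E)² / E
  purple-flowered: (2153 − 2010.375)² / 2010.375 = 10.1185
  white-flowered: (1421 − 1563.625)² / 1563.625 = 13.0094
χ² = 10.1185 + 13.0094 = 23.1279 ≈ 23.128

23.128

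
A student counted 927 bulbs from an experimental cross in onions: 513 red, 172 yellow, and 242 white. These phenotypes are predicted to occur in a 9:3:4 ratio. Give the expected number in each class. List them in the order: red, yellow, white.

Total ratio parts = 16. Expected numbers out of 927:
  red: 927 × 9/16 = 521.4375
  yellow: 927 × 3/16 = 173.8125
  white: 927 × 4/16 = 231.75

521.4375, 173.8125, 231.75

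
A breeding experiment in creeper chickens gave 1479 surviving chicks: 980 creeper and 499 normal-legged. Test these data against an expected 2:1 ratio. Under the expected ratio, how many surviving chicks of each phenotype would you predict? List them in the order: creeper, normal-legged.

986, 493

Total ratio parts = 3. Expected numbers out of 1479:
  creeper: 1479 × 2/3 = 986
  normal-legged: 1479 × 1/3 = 493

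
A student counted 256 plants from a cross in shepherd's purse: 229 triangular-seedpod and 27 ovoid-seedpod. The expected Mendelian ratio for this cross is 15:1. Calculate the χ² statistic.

8.067

Under the 15:1 hypothesis (Σ ratio = 16, N = 256):
  triangular-seedpod: 256 × 15/16 = 240
  ovoid-seedpod: 256 × 1/16 = 16
χ² = Σ (O − E)² / E
  triangular-seedpod: (229 − 240)² / 240 = 0.5042
  ovoid-seedpod: (27 − 16)² / 16 = 7.5625
χ² = 0.5042 + 7.5625 = 8.0667 ≈ 8.067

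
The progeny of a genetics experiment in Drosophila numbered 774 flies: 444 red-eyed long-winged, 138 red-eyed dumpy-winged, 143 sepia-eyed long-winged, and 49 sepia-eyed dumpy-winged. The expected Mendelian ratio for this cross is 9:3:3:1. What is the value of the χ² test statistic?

Expected counts for N = 774 under a 9:3:3:1 ratio (total parts = 16):
  red-eyed long-winged: 774 × 9/16 = 435.375
  red-eyed dumpy-winged: 774 × 3/16 = 145.125
  sepia-eyed long-winged: 774 × 3/16 = 145.125
  sepia-eyed dumpy-winged: 774 × 1/16 = 48.375
χ² = Σ (O − E)² / E
  red-eyed long-winged: (444 − 435.375)² / 435.375 = 0.1709
  red-eyed dumpy-winged: (138 − 145.125)² / 145.125 = 0.3498
  sepia-eyed long-winged: (143 − 145.125)² / 145.125 = 0.0311
  sepia-eyed dumpy-winged: (49 − 48.375)² / 48.375 = 0.0081
χ² = 0.1709 + 0.3498 + 0.0311 + 0.0081 = 0.5599 ≈ 0.560

0.560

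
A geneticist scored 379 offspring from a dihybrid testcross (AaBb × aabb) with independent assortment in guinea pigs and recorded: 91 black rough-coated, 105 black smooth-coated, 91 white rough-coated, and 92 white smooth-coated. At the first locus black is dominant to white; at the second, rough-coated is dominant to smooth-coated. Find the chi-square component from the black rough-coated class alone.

A dihybrid testcross with independent assortment gives a 1:1:1:1 ratio.
Total ratio parts = 4. Expected numbers out of 379:
  black rough-coated: 379 × 1/4 = 94.75
  black smooth-coated: 379 × 1/4 = 94.75
  white rough-coated: 379 × 1/4 = 94.75
  white smooth-coated: 379 × 1/4 = 94.75
Contribution of black rough-coated: (91 − 94.75)² / 94.75 = 0.1484

0.148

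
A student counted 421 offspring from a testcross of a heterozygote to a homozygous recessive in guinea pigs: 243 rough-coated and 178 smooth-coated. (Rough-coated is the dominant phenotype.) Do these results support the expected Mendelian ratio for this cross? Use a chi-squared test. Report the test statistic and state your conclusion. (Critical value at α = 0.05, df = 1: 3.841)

10.036; not consistent

A testcross of a heterozygote (Aa × aa) gives a 1:1 phenotypic ratio.
Total ratio parts = 2. Expected numbers out of 421:
  rough-coated: 421 × 1/2 = 210.5
  smooth-coated: 421 × 1/2 = 210.5
χ² = Σ (O − E)² / E
  rough-coated: (243 − 210.5)² / 210.5 = 5.0178
  smooth-coated: (178 − 210.5)² / 210.5 = 5.0178
χ² = 5.0178 + 5.0178 = 10.0356 ≈ 10.036
Degrees of freedom = 2 − 1 = 1; critical value at α = 0.05 is 3.841.
Since 10.036 > 3.841, we reject the null hypothesis — the data do not fit the 1:1 ratio.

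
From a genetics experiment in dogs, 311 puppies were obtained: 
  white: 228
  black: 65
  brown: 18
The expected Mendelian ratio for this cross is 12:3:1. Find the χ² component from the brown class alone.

0.106

Expected counts for N = 311 under a 12:3:1 ratio (total parts = 16):
  white: 311 × 12/16 = 233.25
  black: 311 × 3/16 = 58.3125
  brown: 311 × 1/16 = 19.4375
Contribution of brown: (18 − 19.4375)² / 19.4375 = 0.1063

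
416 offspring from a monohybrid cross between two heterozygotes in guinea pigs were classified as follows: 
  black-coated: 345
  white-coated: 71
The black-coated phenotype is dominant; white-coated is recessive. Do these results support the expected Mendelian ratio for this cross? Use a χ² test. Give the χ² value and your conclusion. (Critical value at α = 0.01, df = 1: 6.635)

For a monohybrid cross between heterozygotes with complete dominance, the expected phenotypic ratio is 3:1.
Expected counts for N = 416 under a 3:1 ratio (total parts = 4):
  black-coated: 416 × 3/4 = 312
  white-coated: 416 × 1/4 = 104
χ² = Σ (O − E)² / E
  black-coated: (345 − 312)² / 312 = 3.4904
  white-coated: (71 − 104)² / 104 = 10.4712
χ² = 3.4904 + 10.4712 = 13.9616 ≈ 13.962
Degrees of freedom = 2 − 1 = 1; critical value at α = 0.01 is 6.635.
Since 13.962 > 6.635, we reject the null hypothesis — the data do not fit the 3:1 ratio.

13.962; not consistent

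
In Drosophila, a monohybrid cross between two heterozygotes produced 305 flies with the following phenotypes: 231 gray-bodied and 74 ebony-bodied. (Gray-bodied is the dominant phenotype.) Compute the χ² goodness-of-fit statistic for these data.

0.089

For a monohybrid cross between heterozygotes with complete dominance, the expected phenotypic ratio is 3:1.
Under the 3:1 hypothesis (Σ ratio = 4, N = 305):
  gray-bodied: 305 × 3/4 = 228.75
  ebony-bodied: 305 × 1/4 = 76.25
χ² = Σ (O − E)² / E
  gray-bodied: (231 − 228.75)² / 228.75 = 0.0221
  ebony-bodied: (74 − 76.25)² / 76.25 = 0.0664
χ² = 0.0221 + 0.0664 = 0.0885 ≈ 0.089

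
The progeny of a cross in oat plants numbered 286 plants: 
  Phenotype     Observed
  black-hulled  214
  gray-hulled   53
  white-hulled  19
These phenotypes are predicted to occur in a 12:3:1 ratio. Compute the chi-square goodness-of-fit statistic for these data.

0.079

Expected counts for N = 286 under a 12:3:1 ratio (total parts = 16):
  black-hulled: 286 × 12/16 = 214.5
  gray-hulled: 286 × 3/16 = 53.625
  white-hulled: 286 × 1/16 = 17.875
χ² = Σ (O − E)² / E
  black-hulled: (214 − 214.5)² / 214.5 = 0.0012
  gray-hulled: (53 − 53.625)² / 53.625 = 0.0073
  white-hulled: (19 − 17.875)² / 17.875 = 0.0708
χ² = 0.0012 + 0.0073 + 0.0708 = 0.0793 ≈ 0.079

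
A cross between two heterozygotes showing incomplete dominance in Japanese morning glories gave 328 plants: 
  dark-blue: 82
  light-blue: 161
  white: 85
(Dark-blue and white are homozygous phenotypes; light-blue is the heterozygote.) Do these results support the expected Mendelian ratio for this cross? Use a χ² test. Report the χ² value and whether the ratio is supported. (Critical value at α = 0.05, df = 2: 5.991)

0.165; consistent

With incomplete dominance, a heterozygote × heterozygote cross gives a 1:2:1 phenotypic ratio.
Total ratio parts = 4. Expected numbers out of 328:
  dark-blue: 328 × 1/4 = 82
  light-blue: 328 × 2/4 = 164
  white: 328 × 1/4 = 82
χ² = Σ (O − E)² / E
  dark-blue: (82 − 82)² / 82 = 0.0000
  light-blue: (161 − 164)² / 164 = 0.0549
  white: (85 − 82)² / 82 = 0.1098
χ² = 0.0000 + 0.0549 + 0.1098 = 0.1647 ≈ 0.165
Degrees of freedom = 3 − 1 = 2; critical value at α = 0.05 is 5.991.
Since 0.165 < 5.991, we fail to reject the null hypothesis — the data are consistent with the 1:2:1 ratio.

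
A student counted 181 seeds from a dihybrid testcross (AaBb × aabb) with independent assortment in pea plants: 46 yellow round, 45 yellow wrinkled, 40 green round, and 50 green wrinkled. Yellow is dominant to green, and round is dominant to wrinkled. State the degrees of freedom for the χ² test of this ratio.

A dihybrid testcross with independent assortment gives a 1:1:1:1 ratio.
A goodness-of-fit test with 4 phenotype classes has df = 4 − 1 = 3.

3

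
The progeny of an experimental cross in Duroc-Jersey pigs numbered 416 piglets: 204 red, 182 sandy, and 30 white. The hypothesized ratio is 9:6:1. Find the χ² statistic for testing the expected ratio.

Under the 9:6:1 hypothesis (Σ ratio = 16, N = 416):
  red: 416 × 9/16 = 234
  sandy: 416 × 6/16 = 156
  white: 416 × 1/16 = 26
χ² = Σ (O − E)² / E
  red: (204 − 234)² / 234 = 3.8462
  sandy: (182 − 156)² / 156 = 4.3333
  white: (30 − 26)² / 26 = 0.6154
χ² = 3.8462 + 4.3333 + 0.6154 = 8.7949 ≈ 8.795

8.795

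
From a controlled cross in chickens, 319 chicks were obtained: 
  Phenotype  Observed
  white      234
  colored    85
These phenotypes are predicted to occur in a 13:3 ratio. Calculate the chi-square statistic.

13.054

Under the 13:3 hypothesis (Σ ratio = 16, N = 319):
  white: 319 × 13/16 = 259.1875
  colored: 319 × 3/16 = 59.8125
χ² = Σ (O − E)² / E
  white: (234 − 259.1875)² / 259.1875 = 2.4477
  colored: (85 − 59.8125)² / 59.8125 = 10.6066
χ² = 2.4477 + 10.6066 = 13.0543 ≈ 13.054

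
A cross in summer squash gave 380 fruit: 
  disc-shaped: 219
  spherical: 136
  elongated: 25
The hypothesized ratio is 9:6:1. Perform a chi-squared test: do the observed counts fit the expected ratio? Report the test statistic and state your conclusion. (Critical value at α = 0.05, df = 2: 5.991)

0.491; consistent

The 9:6:1 ratio has 16 parts, so with N = 380 the expected counts are:
  disc-shaped: 380 × 9/16 = 213.75
  spherical: 380 × 6/16 = 142.5
  elongated: 380 × 1/16 = 23.75
χ² = Σ (O − E)² / E
  disc-shaped: (219 − 213.75)² / 213.75 = 0.1289
  spherical: (136 − 142.5)² / 142.5 = 0.2965
  elongated: (25 − 23.75)² / 23.75 = 0.0658
χ² = 0.1289 + 0.2965 + 0.0658 = 0.4912 ≈ 0.491
Degrees of freedom = 3 − 1 = 2; critical value at α = 0.05 is 5.991.
Since 0.491 < 5.991, we fail to reject the null hypothesis — the data are consistent with the 9:6:1 ratio.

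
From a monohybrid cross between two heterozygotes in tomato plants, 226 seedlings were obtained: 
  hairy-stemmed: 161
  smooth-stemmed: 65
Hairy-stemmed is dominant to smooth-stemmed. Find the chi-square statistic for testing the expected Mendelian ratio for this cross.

For a monohybrid cross between heterozygotes with complete dominance, the expected phenotypic ratio is 3:1.
The 3:1 ratio has 4 parts, so with N = 226 the expected counts are:
  hairy-stemmed: 226 × 3/4 = 169.5
  smooth-stemmed: 226 × 1/4 = 56.5
χ² = Σ (O − E)² / E
  hairy-stemmed: (161 − 169.5)² / 169.5 = 0.4263
  smooth-stemmed: (65 − 56.5)² / 56.5 = 1.2788
χ² = 0.4263 + 1.2788 = 1.7051 ≈ 1.705

1.705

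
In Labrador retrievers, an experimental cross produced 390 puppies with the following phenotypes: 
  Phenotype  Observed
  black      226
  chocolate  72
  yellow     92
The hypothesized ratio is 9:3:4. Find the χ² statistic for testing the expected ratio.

0.528

Total ratio parts = 16. Expected numbers out of 390:
  black: 390 × 9/16 = 219.375
  chocolate: 390 × 3/16 = 73.125
  yellow: 390 × 4/16 = 97.5
χ² = Σ (O − E)² / E
  black: (226 − 219.375)² / 219.375 = 0.2001
  chocolate: (72 − 73.125)² / 73.125 = 0.0173
  yellow: (92 − 97.5)² / 97.5 = 0.3103
χ² = 0.2001 + 0.0173 + 0.3103 = 0.5277 ≈ 0.528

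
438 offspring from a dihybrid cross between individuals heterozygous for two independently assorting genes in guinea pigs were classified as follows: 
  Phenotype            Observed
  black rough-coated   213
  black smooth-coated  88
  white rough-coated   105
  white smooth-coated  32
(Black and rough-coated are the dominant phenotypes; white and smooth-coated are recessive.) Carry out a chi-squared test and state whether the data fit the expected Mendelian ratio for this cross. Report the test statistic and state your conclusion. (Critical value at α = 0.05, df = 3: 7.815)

12.094; not consistent

A dihybrid F₂ with independent assortment and complete dominance at both loci gives a 9:3:3:1 phenotypic ratio.
The 9:3:3:1 ratio has 16 parts, so with N = 438 the expected counts are:
  black rough-coated: 438 × 9/16 = 246.375
  black smooth-coated: 438 × 3/16 = 82.125
  white rough-coated: 438 × 3/16 = 82.125
  white smooth-coated: 438 × 1/16 = 27.375
χ² = Σ (O − E)² / E
  black rough-coated: (213 − 246.375)² / 246.375 = 4.5211
  black smooth-coated: (88 − 82.125)² / 82.125 = 0.4203
  white rough-coated: (105 − 82.125)² / 82.125 = 6.3716
  white smooth-coated: (32 − 27.375)² / 27.375 = 0.7814
χ² = 4.5211 + 0.4203 + 6.3716 + 0.7814 = 12.0944 ≈ 12.094
Degrees of freedom = 4 − 1 = 3; critical value at α = 0.05 is 7.815.
Since 12.094 > 7.815, we reject the null hypothesis — the data do not fit the 9:3:3:1 ratio.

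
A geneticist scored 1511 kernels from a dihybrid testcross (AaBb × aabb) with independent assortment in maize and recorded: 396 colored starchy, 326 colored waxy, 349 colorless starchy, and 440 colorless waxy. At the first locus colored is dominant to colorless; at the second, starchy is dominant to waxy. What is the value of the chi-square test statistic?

20.418

A dihybrid testcross with independent assortment gives a 1:1:1:1 ratio.
Expected counts for N = 1511 under a 1:1:1:1 ratio (total parts = 4):
  colored starchy: 1511 × 1/4 = 377.75
  colored waxy: 1511 × 1/4 = 377.75
  colorless starchy: 1511 × 1/4 = 377.75
  colorless waxy: 1511 × 1/4 = 377.75
χ² = Σ (O − E)² / E
  colored starchy: (396 − 377.75)² / 377.75 = 0.8817
  colored waxy: (326 − 377.75)² / 377.75 = 7.0895
  colorless starchy: (349 − 377.75)² / 377.75 = 2.1881
  colorless waxy: (440 − 377.75)² / 377.75 = 10.2583
χ² = 0.8817 + 7.0895 + 2.1881 + 10.2583 = 20.4176 ≈ 20.418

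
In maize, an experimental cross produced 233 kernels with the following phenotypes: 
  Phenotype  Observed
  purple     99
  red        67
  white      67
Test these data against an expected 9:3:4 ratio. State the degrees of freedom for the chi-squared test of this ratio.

A goodness-of-fit test with 3 phenotype classes has df = 3 − 1 = 2.

2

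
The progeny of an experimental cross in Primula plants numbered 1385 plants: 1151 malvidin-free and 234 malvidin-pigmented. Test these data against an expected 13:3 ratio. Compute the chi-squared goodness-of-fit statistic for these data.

Under the 13:3 hypothesis (Σ ratio = 16, N = 1385):
  malvidin-free: 1385 × 13/16 = 1125.3125
  malvidin-pigmented: 1385 × 3/16 = 259.6875
χ² = Σ (O − E)² / E
  malvidin-free: (1151 − 1125.3125)² / 1125.3125 = 0.5864
  malvidin-pigmented: (234 − 259.6875)² / 259.6875 = 2.5409
χ² = 0.5864 + 2.5409 = 3.1273 ≈ 3.127

3.127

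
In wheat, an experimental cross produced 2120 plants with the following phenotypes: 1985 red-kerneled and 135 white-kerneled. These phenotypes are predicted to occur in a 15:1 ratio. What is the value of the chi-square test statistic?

Expected counts for N = 2120 under a 15:1 ratio (total parts = 16):
  red-kerneled: 2120 × 15/16 = 1987.5
  white-kerneled: 2120 × 1/16 = 132.5
χ² = Σ (O − E)² / E
  red-kerneled: (1985 − 1987.5)² / 1987.5 = 0.0031
  white-kerneled: (135 − 132.5)² / 132.5 = 0.0472
χ² = 0.0031 + 0.0472 = 0.0503 ≈ 0.050

0.050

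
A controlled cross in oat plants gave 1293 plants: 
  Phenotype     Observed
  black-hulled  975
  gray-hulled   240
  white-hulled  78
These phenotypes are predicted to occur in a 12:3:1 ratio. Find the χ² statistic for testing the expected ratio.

Total ratio parts = 16. Expected numbers out of 1293:
  black-hulled: 1293 × 12/16 = 969.75
  gray-hulled: 1293 × 3/16 = 242.4375
  white-hulled: 1293 × 1/16 = 80.8125
χ² = Σ (O − E)² / E
  black-hulled: (975 − 969.75)² / 969.75 = 0.0284
  gray-hulled: (240 − 242.4375)² / 242.4375 = 0.0245
  white-hulled: (78 − 80.8125)² / 80.8125 = 0.0979
χ² = 0.0284 + 0.0245 + 0.0979 = 0.1508 ≈ 0.151

0.151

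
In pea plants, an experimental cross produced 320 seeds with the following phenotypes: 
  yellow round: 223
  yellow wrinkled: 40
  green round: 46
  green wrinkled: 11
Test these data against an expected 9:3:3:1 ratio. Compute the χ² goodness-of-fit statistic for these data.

Total ratio parts = 16. Expected numbers out of 320:
  yellow round: 320 × 9/16 = 180
  yellow wrinkled: 320 × 3/16 = 60
  green round: 320 × 3/16 = 60
  green wrinkled: 320 × 1/16 = 20
χ² = Σ (O − E)² / E
  yellow round: (223 − 180)² / 180 = 10.2722
  yellow wrinkled: (40 − 60)² / 60 = 6.6667
  green round: (46 − 60)² / 60 = 3.2667
  green wrinkled: (11 − 20)² / 20 = 4.0500
χ² = 10.2722 + 6.6667 + 3.2667 + 4.0500 = 24.2556 ≈ 24.256

24.256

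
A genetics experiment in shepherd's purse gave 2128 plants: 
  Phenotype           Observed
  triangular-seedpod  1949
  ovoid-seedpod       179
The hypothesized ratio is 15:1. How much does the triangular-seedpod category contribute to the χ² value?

1.061

Under the 15:1 hypothesis (Σ ratio = 16, N = 2128):
  triangular-seedpod: 2128 × 15/16 = 1995
  ovoid-seedpod: 2128 × 1/16 = 133
Contribution of triangular-seedpod: (1949 − 1995)² / 1995 = 1.0607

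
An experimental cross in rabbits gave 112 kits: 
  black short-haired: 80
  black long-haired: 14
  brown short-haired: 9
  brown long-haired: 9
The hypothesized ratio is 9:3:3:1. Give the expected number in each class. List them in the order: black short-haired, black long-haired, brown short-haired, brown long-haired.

63, 21, 21, 7

Under the 9:3:3:1 hypothesis (Σ ratio = 16, N = 112):
  black short-haired: 112 × 9/16 = 63
  black long-haired: 112 × 3/16 = 21
  brown short-haired: 112 × 3/16 = 21
  brown long-haired: 112 × 1/16 = 7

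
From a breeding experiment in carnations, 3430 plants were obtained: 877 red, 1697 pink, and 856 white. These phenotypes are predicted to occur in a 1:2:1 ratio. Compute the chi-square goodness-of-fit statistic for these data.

0.635

Under the 1:2:1 hypothesis (Σ ratio = 4, N = 3430):
  red: 3430 × 1/4 = 857.5
  pink: 3430 × 2/4 = 1715
  white: 3430 × 1/4 = 857.5
χ² = Σ (O − E)² / E
  red: (877 − 857.5)² / 857.5 = 0.4434
  pink: (1697 − 1715)² / 1715 = 0.1889
  white: (856 − 857.5)² / 857.5 = 0.0026
χ² = 0.4434 + 0.1889 + 0.0026 = 0.6349 ≈ 0.635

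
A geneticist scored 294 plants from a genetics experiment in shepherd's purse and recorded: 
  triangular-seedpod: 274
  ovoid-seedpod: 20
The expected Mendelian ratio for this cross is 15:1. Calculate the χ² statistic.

0.153

The 15:1 ratio has 16 parts, so with N = 294 the expected counts are:
  triangular-seedpod: 294 × 15/16 = 275.625
  ovoid-seedpod: 294 × 1/16 = 18.375
χ² = Σ (O − E)² / E
  triangular-seedpod: (274 − 275.625)² / 275.625 = 0.0096
  ovoid-seedpod: (20 − 18.375)² / 18.375 = 0.1437
χ² = 0.0096 + 0.1437 = 0.1533 ≈ 0.153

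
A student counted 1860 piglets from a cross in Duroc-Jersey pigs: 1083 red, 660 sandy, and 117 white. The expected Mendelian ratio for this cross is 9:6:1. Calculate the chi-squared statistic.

Under the 9:6:1 hypothesis (Σ ratio = 16, N = 1860):
  red: 1860 × 9/16 = 1046.25
  sandy: 1860 × 6/16 = 697.5
  white: 1860 × 1/16 = 116.25
χ² = Σ (O − E)² / E
  red: (1083 − 1046.25)² / 1046.25 = 1.2909
  sandy: (660 − 697.5)² / 697.5 = 2.0161
  white: (117 − 116.25)² / 116.25 = 0.0048
χ² = 1.2909 + 2.0161 + 0.0048 = 3.3118 ≈ 3.312

3.312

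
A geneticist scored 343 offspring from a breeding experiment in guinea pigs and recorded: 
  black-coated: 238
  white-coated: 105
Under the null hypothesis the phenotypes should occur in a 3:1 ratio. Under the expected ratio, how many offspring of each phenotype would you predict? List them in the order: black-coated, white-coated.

Expected counts for N = 343 under a 3:1 ratio (total parts = 4):
  black-coated: 343 × 3/4 = 257.25
  white-coated: 343 × 1/4 = 85.75

257.25, 85.75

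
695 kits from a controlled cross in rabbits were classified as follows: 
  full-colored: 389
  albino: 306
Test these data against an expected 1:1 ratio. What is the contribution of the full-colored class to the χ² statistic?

4.956

Under the 1:1 hypothesis (Σ ratio = 2, N = 695):
  full-colored: 695 × 1/2 = 347.5
  albino: 695 × 1/2 = 347.5
Contribution of full-colored: (389 − 347.5)² / 347.5 = 4.9561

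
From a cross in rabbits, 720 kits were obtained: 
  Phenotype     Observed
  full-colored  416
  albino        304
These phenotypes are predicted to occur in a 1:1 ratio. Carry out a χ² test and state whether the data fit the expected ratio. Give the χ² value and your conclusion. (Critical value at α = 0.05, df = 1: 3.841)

Under the 1:1 hypothesis (Σ ratio = 2, N = 720):
  full-colored: 720 × 1/2 = 360
  albino: 720 × 1/2 = 360
χ² = Σ (O − E)² / E
  full-colored: (416 − 360)² / 360 = 8.7111
  albino: (304 − 360)² / 360 = 8.7111
χ² = 8.7111 + 8.7111 = 17.4222 ≈ 17.422
Degrees of freedom = 2 − 1 = 1; critical value at α = 0.05 is 3.841.
Since 17.422 > 3.841, we reject the null hypothesis — the data do not fit the 1:1 ratio.

17.422; not consistent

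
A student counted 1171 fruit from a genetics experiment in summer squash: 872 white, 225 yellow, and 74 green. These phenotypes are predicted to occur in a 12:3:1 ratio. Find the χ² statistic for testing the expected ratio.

Under the 12:3:1 hypothesis (Σ ratio = 16, N = 1171):
  white: 1171 × 12/16 = 878.25
  yellow: 1171 × 3/16 = 219.5625
  green: 1171 × 1/16 = 73.1875
χ² = Σ (O − E)² / E
  white: (872 − 878.25)² / 878.25 = 0.0445
  yellow: (225 − 219.5625)² / 219.5625 = 0.1347
  green: (74 − 73.1875)² / 73.1875 = 0.0090
χ² = 0.0445 + 0.1347 + 0.0090 = 0.1882 ≈ 0.188

0.188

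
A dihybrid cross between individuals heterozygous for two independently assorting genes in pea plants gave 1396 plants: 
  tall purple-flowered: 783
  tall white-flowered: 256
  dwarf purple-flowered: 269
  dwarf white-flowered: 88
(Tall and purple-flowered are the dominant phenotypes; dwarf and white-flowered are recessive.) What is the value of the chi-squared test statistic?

0.340

A dihybrid F₂ with independent assortment and complete dominance at both loci gives a 9:3:3:1 phenotypic ratio.
Expected counts for N = 1396 under a 9:3:3:1 ratio (total parts = 16):
  tall purple-flowered: 1396 × 9/16 = 785.25
  tall white-flowered: 1396 × 3/16 = 261.75
  dwarf purple-flowered: 1396 × 3/16 = 261.75
  dwarf white-flowered: 1396 × 1/16 = 87.25
χ² = Σ (O − E)² / E
  tall purple-flowered: (783 − 785.25)² / 785.25 = 0.0064
  tall white-flowered: (256 − 261.75)² / 261.75 = 0.1263
  dwarf purple-flowered: (269 − 261.75)² / 261.75 = 0.2008
  dwarf white-flowered: (88 − 87.25)² / 87.25 = 0.0064
χ² = 0.0064 + 0.1263 + 0.2008 + 0.0064 = 0.3399 ≈ 0.340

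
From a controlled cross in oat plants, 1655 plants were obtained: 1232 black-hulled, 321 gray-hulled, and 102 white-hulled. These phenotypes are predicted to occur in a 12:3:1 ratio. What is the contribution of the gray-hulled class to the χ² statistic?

0.368

Expected counts for N = 1655 under a 12:3:1 ratio (total parts = 16):
  black-hulled: 1655 × 12/16 = 1241.25
  gray-hulled: 1655 × 3/16 = 310.3125
  white-hulled: 1655 × 1/16 = 103.4375
Contribution of gray-hulled: (321 − 310.3125)² / 310.3125 = 0.3681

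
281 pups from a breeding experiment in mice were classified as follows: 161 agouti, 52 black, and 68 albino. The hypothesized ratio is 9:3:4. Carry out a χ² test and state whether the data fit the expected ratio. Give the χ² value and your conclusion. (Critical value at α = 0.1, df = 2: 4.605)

0.136; consistent

Under the 9:3:4 hypothesis (Σ ratio = 16, N = 281):
  agouti: 281 × 9/16 = 158.0625
  black: 281 × 3/16 = 52.6875
  albino: 281 × 4/16 = 70.25
χ² = Σ (O − E)² / E
  agouti: (161 − 158.0625)² / 158.0625 = 0.0546
  black: (52 − 52.6875)² / 52.6875 = 0.0090
  albino: (68 − 70.25)² / 70.25 = 0.0721
χ² = 0.0546 + 0.0090 + 0.0721 = 0.1357 ≈ 0.136
Degrees of freedom = 3 − 1 = 2; critical value at α = 0.1 is 4.605.
Since 0.136 < 4.605, we fail to reject the null hypothesis — the data are consistent with the 9:3:4 ratio.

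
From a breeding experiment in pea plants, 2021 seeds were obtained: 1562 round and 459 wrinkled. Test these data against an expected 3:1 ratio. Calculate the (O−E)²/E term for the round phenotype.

The 3:1 ratio has 4 parts, so with N = 2021 the expected counts are:
  round: 2021 × 3/4 = 1515.75
  wrinkled: 2021 × 1/4 = 505.25
Contribution of round: (1562 − 1515.75)² / 1515.75 = 1.4112

1.411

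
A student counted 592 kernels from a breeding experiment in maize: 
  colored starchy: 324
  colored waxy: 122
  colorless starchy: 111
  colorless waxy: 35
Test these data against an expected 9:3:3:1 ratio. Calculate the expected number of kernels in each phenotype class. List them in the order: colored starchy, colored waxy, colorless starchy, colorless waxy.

Expected counts for N = 592 under a 9:3:3:1 ratio (total parts = 16):
  colored starchy: 592 × 9/16 = 333
  colored waxy: 592 × 3/16 = 111
  colorless starchy: 592 × 3/16 = 111
  colorless waxy: 592 × 1/16 = 37

333, 111, 111, 37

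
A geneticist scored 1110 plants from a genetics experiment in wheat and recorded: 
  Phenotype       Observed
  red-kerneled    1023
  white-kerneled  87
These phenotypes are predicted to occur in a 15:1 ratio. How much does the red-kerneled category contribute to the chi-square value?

0.299

Under the 15:1 hypothesis (Σ ratio = 16, N = 1110):
  red-kerneled: 1110 × 15/16 = 1040.625
  white-kerneled: 1110 × 1/16 = 69.375
Contribution of red-kerneled: (1023 − 1040.625)² / 1040.625 = 0.2985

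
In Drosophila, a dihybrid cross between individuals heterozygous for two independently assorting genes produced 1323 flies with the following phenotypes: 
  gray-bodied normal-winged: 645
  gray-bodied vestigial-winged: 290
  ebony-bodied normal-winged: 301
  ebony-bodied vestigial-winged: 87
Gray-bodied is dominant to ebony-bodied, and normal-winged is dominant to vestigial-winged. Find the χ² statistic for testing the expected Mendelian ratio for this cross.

31.832

A dihybrid F₂ with independent assortment and complete dominance at both loci gives a 9:3:3:1 phenotypic ratio.
The 9:3:3:1 ratio has 16 parts, so with N = 1323 the expected counts are:
  gray-bodied normal-winged: 1323 × 9/16 = 744.1875
  gray-bodied vestigial-winged: 1323 × 3/16 = 248.0625
  ebony-bodied normal-winged: 1323 × 3/16 = 248.0625
  ebony-bodied vestigial-winged: 1323 × 1/16 = 82.6875
χ² = Σ (O − E)² / E
  gray-bodied normal-winged: (645 − 744.1875)² / 744.1875 = 13.2200
  gray-bodied vestigial-winged: (290 − 248.0625)² / 248.0625 = 7.0900
  ebony-bodied normal-winged: (301 − 248.0625)² / 248.0625 = 11.2971
  ebony-bodied vestigial-winged: (87 − 82.6875)² / 82.6875 = 0.2249
χ² = 13.2200 + 7.0900 + 11.2971 + 0.2249 = 31.832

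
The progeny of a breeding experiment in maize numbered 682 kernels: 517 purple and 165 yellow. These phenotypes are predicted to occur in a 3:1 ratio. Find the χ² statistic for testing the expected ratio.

0.237

Under the 3:1 hypothesis (Σ ratio = 4, N = 682):
  purple: 682 × 3/4 = 511.5
  yellow: 682 × 1/4 = 170.5
χ² = Σ (O − E)² / E
  purple: (517 − 511.5)² / 511.5 = 0.0591
  yellow: (165 − 170.5)² / 170.5 = 0.1774
χ² = 0.0591 + 0.1774 = 0.2365 ≈ 0.237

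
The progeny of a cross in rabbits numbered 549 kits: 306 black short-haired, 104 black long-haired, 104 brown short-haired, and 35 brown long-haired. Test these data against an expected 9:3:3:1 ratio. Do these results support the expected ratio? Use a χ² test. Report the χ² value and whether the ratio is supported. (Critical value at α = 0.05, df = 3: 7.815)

Expected counts for N = 549 under a 9:3:3:1 ratio (total parts = 16):
  black short-haired: 549 × 9/16 = 308.8125
  black long-haired: 549 × 3/16 = 102.9375
  brown short-haired: 549 × 3/16 = 102.9375
  brown long-haired: 549 × 1/16 = 34.3125
χ² = Σ (O − E)² / E
  black short-haired: (306 − 308.8125)² / 308.8125 = 0.0256
  black long-haired: (104 − 102.9375)² / 102.9375 = 0.0110
  brown short-haired: (104 − 102.9375)² / 102.9375 = 0.0110
  brown long-haired: (35 − 34.3125)² / 34.3125 = 0.0138
χ² = 0.0256 + 0.0110 + 0.0110 + 0.0138 = 0.0614 ≈ 0.061
Degrees of freedom = 4 − 1 = 3; critical value at α = 0.05 is 7.815.
Since 0.061 < 7.815, we fail to reject the null hypothesis — the data are consistent with the 9:3:3:1 ratio.

0.061; consistent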